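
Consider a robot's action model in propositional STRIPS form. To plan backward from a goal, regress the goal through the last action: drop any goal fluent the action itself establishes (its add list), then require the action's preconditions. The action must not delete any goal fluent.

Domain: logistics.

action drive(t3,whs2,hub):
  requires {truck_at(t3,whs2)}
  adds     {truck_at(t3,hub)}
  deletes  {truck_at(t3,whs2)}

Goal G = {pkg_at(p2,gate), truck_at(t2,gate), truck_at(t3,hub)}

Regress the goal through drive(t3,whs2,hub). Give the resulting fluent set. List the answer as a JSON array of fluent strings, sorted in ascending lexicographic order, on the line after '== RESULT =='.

Regress:
  G ∩ del = {}  (empty — regression defined)
  G \ add = {pkg_at(p2,gate), truck_at(t2,gate), truck_at(t3,hub)} \ {truck_at(t3,hub)} = {pkg_at(p2,gate), truck_at(t2,gate)}
  ∪ pre   = {pkg_at(p2,gate), truck_at(t2,gate)} ∪ {truck_at(t3,whs2)}
          = {pkg_at(p2,gate), truck_at(t2,gate), truck_at(t3,whs2)}

== RESULT ==
["pkg_at(p2,gate)", "truck_at(t2,gate)", "truck_at(t3,whs2)"]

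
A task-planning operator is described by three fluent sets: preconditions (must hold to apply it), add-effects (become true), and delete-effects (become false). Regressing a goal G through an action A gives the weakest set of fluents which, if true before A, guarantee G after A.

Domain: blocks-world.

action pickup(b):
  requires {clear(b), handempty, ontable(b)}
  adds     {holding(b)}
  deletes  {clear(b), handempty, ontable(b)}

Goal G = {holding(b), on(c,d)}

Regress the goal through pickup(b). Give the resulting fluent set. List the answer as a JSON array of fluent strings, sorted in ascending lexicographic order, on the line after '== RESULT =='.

Regress:
  G ∩ del = {}  (empty — regression defined)
  G \ add = {holding(b), on(c,d)} \ {holding(b)} = {on(c,d)}
  ∪ pre   = {on(c,d)} ∪ {clear(b), handempty, ontable(b)}
          = {clear(b), handempty, on(c,d), ontable(b)}

== RESULT ==
["clear(b)", "handempty", "on(c,d)", "ontable(b)"]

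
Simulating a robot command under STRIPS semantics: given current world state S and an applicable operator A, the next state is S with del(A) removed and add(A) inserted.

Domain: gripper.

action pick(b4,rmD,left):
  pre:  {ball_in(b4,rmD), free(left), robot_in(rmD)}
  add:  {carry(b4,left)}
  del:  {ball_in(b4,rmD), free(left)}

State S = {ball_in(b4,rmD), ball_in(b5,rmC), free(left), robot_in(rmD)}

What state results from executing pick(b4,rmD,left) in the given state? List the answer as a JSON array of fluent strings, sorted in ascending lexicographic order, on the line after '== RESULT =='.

Progress:
  pre ⊆ S: {ball_in(b4,rmD), free(left), robot_in(rmD)} ⊆ S  — applicable
  S \ del = {ball_in(b5,rmC), robot_in(rmD)}
  ∪ add   = {ball_in(b5,rmC), carry(b4,left), robot_in(rmD)}

== RESULT ==
["ball_in(b5,rmC)", "carry(b4,left)", "robot_in(rmD)"]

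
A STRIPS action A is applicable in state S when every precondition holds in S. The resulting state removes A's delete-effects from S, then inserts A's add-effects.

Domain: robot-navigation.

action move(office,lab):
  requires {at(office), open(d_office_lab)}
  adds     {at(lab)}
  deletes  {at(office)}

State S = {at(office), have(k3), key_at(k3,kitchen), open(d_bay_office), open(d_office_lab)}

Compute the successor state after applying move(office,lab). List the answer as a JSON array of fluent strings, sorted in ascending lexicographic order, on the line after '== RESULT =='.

Compute (S \ del) ∪ add:
  pre ⊆ S: {at(office), open(d_office_lab)} ⊆ S  — applicable
  S \ del = {have(k3), key_at(k3,kitchen), open(d_bay_office), open(d_office_lab)}
  ∪ add   = {at(lab), have(k3), key_at(k3,kitchen), open(d_bay_office), open(d_office_lab)}

== RESULT ==
["at(lab)", "have(k3)", "key_at(k3,kitchen)", "open(d_bay_office)", "open(d_office_lab)"]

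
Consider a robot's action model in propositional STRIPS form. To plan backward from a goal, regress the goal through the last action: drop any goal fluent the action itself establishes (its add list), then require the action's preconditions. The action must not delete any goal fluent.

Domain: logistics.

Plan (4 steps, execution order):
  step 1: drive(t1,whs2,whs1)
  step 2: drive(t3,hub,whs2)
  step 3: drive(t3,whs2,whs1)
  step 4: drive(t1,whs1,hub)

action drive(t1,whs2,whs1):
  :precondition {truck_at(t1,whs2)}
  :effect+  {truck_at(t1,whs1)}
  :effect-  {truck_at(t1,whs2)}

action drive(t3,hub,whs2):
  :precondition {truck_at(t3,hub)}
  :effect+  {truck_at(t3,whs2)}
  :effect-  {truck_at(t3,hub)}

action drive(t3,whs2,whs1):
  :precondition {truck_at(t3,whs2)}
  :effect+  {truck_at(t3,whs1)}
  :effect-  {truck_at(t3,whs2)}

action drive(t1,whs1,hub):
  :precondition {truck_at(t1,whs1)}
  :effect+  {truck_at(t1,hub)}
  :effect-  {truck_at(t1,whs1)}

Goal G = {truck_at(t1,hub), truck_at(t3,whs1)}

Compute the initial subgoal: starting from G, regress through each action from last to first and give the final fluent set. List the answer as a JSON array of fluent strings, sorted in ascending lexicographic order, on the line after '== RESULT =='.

Work backward from the goal:
  through step 4 (drive(t1,whs1,hub)): drop {truck_at(t1,hub)}, keep {truck_at(t3,whs1)}, require {truck_at(t1,whs1)}
    → {truck_at(t1,whs1), truck_at(t3,whs1)}
  through step 3 (drive(t3,whs2,whs1)): drop {truck_at(t3,whs1)}, keep {truck_at(t1,whs1)}, require {truck_at(t3,whs2)}
    → {truck_at(t1,whs1), truck_at(t3,whs2)}
  through step 2 (drive(t3,hub,whs2)): drop {truck_at(t3,whs2)}, keep {truck_at(t1,whs1)}, require {truck_at(t3,hub)}
    → {truck_at(t1,whs1), truck_at(t3,hub)}
  through step 1 (drive(t1,whs2,whs1)): drop {truck_at(t1,whs1)}, keep {truck_at(t3,hub)}, require {truck_at(t1,whs2)}
    → {truck_at(t1,whs2), truck_at(t3,hub)}

== RESULT ==
["truck_at(t1,whs2)", "truck_at(t3,hub)"]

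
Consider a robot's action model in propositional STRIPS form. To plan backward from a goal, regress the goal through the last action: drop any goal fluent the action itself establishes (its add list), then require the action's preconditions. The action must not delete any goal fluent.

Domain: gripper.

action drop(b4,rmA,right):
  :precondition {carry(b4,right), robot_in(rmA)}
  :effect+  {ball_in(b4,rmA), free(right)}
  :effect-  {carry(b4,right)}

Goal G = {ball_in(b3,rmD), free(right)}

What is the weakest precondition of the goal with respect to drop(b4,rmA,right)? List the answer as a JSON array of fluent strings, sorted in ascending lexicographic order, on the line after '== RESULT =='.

Regress:
  G ∩ del = {}  (empty — regression defined)
  G \ add = {ball_in(b3,rmD), free(right)} \ {ball_in(b4,rmA), free(right)} = {ball_in(b3,rmD)}
  ∪ pre   = {ball_in(b3,rmD)} ∪ {carry(b4,right), robot_in(rmA)}
          = {ball_in(b3,rmD), carry(b4,right), robot_in(rmA)}

== RESULT ==
["ball_in(b3,rmD)", "carry(b4,right)", "robot_in(rmA)"]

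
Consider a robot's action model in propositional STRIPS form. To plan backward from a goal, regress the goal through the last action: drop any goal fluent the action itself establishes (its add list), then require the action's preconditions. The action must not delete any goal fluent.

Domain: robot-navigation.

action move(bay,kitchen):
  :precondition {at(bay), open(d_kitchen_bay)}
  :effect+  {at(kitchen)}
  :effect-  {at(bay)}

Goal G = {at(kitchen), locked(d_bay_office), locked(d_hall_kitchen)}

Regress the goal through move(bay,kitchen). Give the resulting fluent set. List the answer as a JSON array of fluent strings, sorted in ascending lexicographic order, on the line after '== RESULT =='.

Compute (G \ add) ∪ pre:
  G ∩ del = {}  (empty — regression defined)
  G \ add = {at(kitchen), locked(d_bay_office), locked(d_hall_kitchen)} \ {at(kitchen)} = {locked(d_bay_office), locked(d_hall_kitchen)}
  ∪ pre   = {locked(d_bay_office), locked(d_hall_kitchen)} ∪ {at(bay), open(d_kitchen_bay)}
          = {at(bay), locked(d_bay_office), locked(d_hall_kitchen), open(d_kitchen_bay)}

== RESULT ==
["at(bay)", "locked(d_bay_office)", "locked(d_hall_kitchen)", "open(d_kitchen_bay)"]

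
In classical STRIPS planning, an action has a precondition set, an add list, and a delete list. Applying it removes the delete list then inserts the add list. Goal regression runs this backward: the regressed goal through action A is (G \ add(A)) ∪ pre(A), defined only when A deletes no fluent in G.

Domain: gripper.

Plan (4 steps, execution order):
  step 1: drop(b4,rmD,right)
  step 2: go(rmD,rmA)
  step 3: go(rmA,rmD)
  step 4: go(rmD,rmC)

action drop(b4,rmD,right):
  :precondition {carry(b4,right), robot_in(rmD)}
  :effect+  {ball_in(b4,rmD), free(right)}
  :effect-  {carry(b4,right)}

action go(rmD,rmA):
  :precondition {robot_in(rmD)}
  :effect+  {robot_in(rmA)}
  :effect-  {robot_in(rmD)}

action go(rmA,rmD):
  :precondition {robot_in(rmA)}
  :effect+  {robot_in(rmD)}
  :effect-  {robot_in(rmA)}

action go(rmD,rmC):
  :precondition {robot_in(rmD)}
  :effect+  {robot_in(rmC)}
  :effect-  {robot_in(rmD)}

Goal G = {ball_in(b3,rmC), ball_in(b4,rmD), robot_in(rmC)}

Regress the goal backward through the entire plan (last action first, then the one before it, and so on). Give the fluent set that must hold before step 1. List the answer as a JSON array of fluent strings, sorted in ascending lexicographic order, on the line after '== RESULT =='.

Work backward from the goal:
  through step 4 (go(rmD,rmC)): drop {robot_in(rmC)}, keep {ball_in(b3,rmC), ball_in(b4,rmD)}, require {robot_in(rmD)}
    → {ball_in(b3,rmC), ball_in(b4,rmD), robot_in(rmD)}
  through step 3 (go(rmA,rmD)): drop {robot_in(rmD)}, keep {ball_in(b3,rmC), ball_in(b4,rmD)}, require {robot_in(rmA)}
    → {ball_in(b3,rmC), ball_in(b4,rmD), robot_in(rmA)}
  through step 2 (go(rmD,rmA)): drop {robot_in(rmA)}, keep {ball_in(b3,rmC), ball_in(b4,rmD)}, require {robot_in(rmD)}
    → {ball_in(b3,rmC), ball_in(b4,rmD), robot_in(rmD)}
  through step 1 (drop(b4,rmD,right)): drop {ball_in(b4,rmD)}, keep {ball_in(b3,rmC), robot_in(rmD)}, require {carry(b4,right), robot_in(rmD)}
    → {ball_in(b3,rmC), carry(b4,right), robot_in(rmD)}

== RESULT ==
["ball_in(b3,rmC)", "carry(b4,right)", "robot_in(rmD)"]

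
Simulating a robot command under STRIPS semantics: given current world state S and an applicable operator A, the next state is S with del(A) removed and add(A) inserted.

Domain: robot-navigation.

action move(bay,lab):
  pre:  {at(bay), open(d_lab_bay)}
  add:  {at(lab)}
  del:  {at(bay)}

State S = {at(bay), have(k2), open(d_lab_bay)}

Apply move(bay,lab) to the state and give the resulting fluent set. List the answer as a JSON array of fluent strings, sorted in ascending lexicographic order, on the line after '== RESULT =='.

Compute (S \ del) ∪ add:
  pre ⊆ S: {at(bay), open(d_lab_bay)} ⊆ S  — applicable
  S \ del = {have(k2), open(d_lab_bay)}
  ∪ add   = {at(lab), have(k2), open(d_lab_bay)}

== RESULT ==
["at(lab)", "have(k2)", "open(d_lab_bay)"]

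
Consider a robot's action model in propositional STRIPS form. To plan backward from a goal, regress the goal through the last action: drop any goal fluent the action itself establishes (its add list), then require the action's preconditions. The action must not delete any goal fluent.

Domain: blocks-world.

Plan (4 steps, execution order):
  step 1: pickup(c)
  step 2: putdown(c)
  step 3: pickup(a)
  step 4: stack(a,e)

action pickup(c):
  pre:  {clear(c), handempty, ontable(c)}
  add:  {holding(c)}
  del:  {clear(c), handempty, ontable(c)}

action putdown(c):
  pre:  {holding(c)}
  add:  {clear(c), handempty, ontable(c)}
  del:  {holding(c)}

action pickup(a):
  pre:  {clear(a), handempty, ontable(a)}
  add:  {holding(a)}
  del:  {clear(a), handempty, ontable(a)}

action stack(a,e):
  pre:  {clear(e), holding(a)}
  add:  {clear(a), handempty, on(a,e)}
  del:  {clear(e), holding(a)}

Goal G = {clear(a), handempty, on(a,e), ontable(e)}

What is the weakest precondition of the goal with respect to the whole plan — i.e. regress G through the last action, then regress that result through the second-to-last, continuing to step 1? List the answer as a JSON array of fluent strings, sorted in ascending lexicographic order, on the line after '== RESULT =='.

Regress step by step:
  through step 4 (stack(a,e)): drop {clear(a), handempty, on(a,e)}, keep {ontable(e)}, require {clear(e), holding(a)}
    → {clear(e), holding(a), ontable(e)}
  through step 3 (pickup(a)): drop {holding(a)}, keep {clear(e), ontable(e)}, require {clear(a), handempty, ontable(a)}
    → {clear(a), clear(e), handempty, ontable(a), ontable(e)}
  through step 2 (putdown(c)): drop {handempty}, keep {clear(a), clear(e), ontable(a), ontable(e)}, require {holding(c)}
    → {clear(a), clear(e), holding(c), ontable(a), ontable(e)}
  through step 1 (pickup(c)): drop {holding(c)}, keep {clear(a), clear(e), ontable(a), ontable(e)}, require {clear(c), handempty, ontable(c)}
    → {clear(a), clear(c), clear(e), handempty, ontable(a), ontable(c), ontable(e)}

== RESULT ==
["clear(a)", "clear(c)", "clear(e)", "handempty", "ontable(a)", "ontable(c)", "ontable(e)"]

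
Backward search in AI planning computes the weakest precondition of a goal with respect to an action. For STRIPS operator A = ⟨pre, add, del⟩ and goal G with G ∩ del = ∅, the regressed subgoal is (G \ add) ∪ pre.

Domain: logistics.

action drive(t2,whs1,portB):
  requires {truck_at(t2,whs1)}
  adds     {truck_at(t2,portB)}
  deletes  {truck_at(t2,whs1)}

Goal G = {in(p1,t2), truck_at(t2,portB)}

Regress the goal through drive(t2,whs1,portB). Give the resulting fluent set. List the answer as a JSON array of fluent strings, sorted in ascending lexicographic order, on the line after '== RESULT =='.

Regress:
  G ∩ del = {}  (empty — regression defined)
  G \ add = {in(p1,t2), truck_at(t2,portB)} \ {truck_at(t2,portB)} = {in(p1,t2)}
  ∪ pre   = {in(p1,t2)} ∪ {truck_at(t2,whs1)}
          = {in(p1,t2), truck_at(t2,whs1)}

== RESULT ==
["in(p1,t2)", "truck_at(t2,whs1)"]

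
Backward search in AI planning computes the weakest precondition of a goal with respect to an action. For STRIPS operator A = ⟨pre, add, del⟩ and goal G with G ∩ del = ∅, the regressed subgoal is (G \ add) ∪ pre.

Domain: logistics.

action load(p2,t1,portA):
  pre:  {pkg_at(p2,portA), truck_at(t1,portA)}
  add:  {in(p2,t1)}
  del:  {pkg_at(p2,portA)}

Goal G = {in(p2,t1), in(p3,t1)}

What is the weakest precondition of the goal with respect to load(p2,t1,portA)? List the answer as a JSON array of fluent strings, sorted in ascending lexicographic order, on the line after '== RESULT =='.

Regress:
  G ∩ del = {}  (empty — regression defined)
  G \ add = {in(p2,t1), in(p3,t1)} \ {in(p2,t1)} = {in(p3,t1)}
  ∪ pre   = {in(p3,t1)} ∪ {pkg_at(p2,portA), truck_at(t1,portA)}
          = {in(p3,t1), pkg_at(p2,portA), truck_at(t1,portA)}

== RESULT ==
["in(p3,t1)", "pkg_at(p2,portA)", "truck_at(t1,portA)"]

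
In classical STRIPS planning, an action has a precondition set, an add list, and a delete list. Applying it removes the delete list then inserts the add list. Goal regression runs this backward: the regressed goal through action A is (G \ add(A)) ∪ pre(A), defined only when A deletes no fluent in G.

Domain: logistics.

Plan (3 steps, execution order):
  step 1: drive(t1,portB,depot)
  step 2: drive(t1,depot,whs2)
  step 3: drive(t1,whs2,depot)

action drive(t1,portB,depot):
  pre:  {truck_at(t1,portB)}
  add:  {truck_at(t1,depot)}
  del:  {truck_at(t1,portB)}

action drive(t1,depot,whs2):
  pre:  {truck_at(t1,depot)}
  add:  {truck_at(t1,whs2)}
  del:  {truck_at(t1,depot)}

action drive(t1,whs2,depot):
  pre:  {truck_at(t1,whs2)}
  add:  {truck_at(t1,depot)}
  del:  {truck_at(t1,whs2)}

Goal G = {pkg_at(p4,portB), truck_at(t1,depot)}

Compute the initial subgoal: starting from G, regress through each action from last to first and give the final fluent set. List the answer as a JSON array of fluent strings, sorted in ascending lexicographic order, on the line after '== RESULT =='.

Work backward from the goal:
  through step 3 (drive(t1,whs2,depot)): drop {truck_at(t1,depot)}, keep {pkg_at(p4,portB)}, require {truck_at(t1,whs2)}
    → {pkg_at(p4,portB), truck_at(t1,whs2)}
  through step 2 (drive(t1,depot,whs2)): drop {truck_at(t1,whs2)}, keep {pkg_at(p4,portB)}, require {truck_at(t1,depot)}
    → {pkg_at(p4,portB), truck_at(t1,depot)}
  through step 1 (drive(t1,portB,depot)): drop {truck_at(t1,depot)}, keep {pkg_at(p4,portB)}, require {truck_at(t1,portB)}
    → {pkg_at(p4,portB), truck_at(t1,portB)}

== RESULT ==
["pkg_at(p4,portB)", "truck_at(t1,portB)"]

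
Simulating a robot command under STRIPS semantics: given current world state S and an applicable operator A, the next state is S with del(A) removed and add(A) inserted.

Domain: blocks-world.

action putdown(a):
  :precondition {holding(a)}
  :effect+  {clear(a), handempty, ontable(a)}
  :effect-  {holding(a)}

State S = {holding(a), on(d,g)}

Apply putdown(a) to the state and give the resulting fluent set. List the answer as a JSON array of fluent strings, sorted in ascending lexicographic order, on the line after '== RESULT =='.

Progress:
  pre ⊆ S: {holding(a)} ⊆ S  — applicable
  S \ del = {on(d,g)}
  ∪ add   = {clear(a), handempty, on(d,g), ontable(a)}

== RESULT ==
["clear(a)", "handempty", "on(d,g)", "ontable(a)"]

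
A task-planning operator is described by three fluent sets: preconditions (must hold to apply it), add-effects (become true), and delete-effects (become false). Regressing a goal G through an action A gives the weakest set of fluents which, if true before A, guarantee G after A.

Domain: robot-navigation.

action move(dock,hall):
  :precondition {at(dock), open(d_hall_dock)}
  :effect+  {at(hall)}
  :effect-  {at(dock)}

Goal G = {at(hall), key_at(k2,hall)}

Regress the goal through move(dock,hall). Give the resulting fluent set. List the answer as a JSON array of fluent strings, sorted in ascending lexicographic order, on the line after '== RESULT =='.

Compute (G \ add) ∪ pre:
  G ∩ del = {}  (empty — regression defined)
  G \ add = {at(hall), key_at(k2,hall)} \ {at(hall)} = {key_at(k2,hall)}
  ∪ pre   = {key_at(k2,hall)} ∪ {at(dock), open(d_hall_dock)}
          = {at(dock), key_at(k2,hall), open(d_hall_dock)}

== RESULT ==
["at(dock)", "key_at(k2,hall)", "open(d_hall_dock)"]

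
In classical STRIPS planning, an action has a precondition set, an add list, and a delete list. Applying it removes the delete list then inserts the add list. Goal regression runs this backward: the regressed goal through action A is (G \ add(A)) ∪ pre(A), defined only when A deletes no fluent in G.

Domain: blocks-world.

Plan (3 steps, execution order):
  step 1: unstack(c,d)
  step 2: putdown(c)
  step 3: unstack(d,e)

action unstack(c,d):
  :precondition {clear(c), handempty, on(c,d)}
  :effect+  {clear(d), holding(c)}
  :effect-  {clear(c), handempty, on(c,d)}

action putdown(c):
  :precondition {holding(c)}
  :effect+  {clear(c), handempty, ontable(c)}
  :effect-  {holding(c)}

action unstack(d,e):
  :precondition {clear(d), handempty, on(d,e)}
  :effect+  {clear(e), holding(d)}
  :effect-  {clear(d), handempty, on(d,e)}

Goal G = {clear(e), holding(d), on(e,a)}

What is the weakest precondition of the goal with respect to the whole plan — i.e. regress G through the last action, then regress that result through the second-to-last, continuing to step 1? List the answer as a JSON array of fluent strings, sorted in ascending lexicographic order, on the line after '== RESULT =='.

Regress step by step:
  through step 3 (unstack(d,e)): drop {clear(e), holding(d)}, keep {on(e,a)}, require {clear(d), handempty, on(d,e)}
    → {clear(d), handempty, on(d,e), on(e,a)}
  through step 2 (putdown(c)): drop {handempty}, keep {clear(d), on(d,e), on(e,a)}, require {holding(c)}
    → {clear(d), holding(c), on(d,e), on(e,a)}
  through step 1 (unstack(c,d)): drop {clear(d), holding(c)}, keep {on(d,e), on(e,a)}, require {clear(c), handempty, on(c,d)}
    → {clear(c), handempty, on(c,d), on(d,e), on(e,a)}

== RESULT ==
["clear(c)", "handempty", "on(c,d)", "on(d,e)", "on(e,a)"]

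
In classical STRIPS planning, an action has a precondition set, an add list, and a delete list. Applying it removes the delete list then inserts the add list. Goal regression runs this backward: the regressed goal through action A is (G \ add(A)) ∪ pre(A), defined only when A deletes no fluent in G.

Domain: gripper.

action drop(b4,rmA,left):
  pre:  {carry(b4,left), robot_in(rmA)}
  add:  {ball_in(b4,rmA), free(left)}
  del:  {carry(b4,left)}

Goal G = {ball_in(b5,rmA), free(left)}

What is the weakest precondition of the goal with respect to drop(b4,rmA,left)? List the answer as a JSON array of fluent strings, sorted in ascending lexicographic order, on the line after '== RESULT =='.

Regress:
  G ∩ del = {}  (empty — regression defined)
  G \ add = {ball_in(b5,rmA), free(left)} \ {ball_in(b4,rmA), free(left)} = {ball_in(b5,rmA)}
  ∪ pre   = {ball_in(b5,rmA)} ∪ {carry(b4,left), robot_in(rmA)}
          = {ball_in(b5,rmA), carry(b4,left), robot_in(rmA)}

== RESULT ==
["ball_in(b5,rmA)", "carry(b4,left)", "robot_in(rmA)"]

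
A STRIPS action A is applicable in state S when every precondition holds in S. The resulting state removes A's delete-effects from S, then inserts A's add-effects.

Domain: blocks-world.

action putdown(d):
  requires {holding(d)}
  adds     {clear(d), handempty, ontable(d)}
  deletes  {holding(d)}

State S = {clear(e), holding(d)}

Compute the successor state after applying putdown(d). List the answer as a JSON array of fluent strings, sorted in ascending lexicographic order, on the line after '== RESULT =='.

Progress:
  pre ⊆ S: {holding(d)} ⊆ S  — applicable
  S \ del = {clear(e)}
  ∪ add   = {clear(d), clear(e), handempty, ontable(d)}

== RESULT ==
["clear(d)", "clear(e)", "handempty", "ontable(d)"]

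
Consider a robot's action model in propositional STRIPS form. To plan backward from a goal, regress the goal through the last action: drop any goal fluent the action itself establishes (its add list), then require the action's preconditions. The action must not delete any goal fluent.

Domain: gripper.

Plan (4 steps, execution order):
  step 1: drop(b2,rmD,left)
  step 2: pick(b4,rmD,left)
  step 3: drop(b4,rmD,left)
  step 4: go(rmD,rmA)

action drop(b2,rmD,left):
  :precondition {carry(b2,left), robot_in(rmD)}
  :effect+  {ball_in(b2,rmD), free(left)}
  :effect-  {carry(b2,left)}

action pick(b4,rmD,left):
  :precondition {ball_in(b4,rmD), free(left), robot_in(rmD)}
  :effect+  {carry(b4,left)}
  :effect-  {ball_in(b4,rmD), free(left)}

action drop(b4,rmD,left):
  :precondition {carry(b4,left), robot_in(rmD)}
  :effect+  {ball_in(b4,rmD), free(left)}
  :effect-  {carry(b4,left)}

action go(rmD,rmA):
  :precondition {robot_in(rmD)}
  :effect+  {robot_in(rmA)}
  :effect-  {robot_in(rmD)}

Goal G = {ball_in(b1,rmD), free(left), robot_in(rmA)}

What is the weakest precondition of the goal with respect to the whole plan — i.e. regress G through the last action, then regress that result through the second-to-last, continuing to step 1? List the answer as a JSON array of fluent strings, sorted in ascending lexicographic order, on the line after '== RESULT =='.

Regress step by step:
  through step 4 (go(rmD,rmA)): drop {robot_in(rmA)}, keep {ball_in(b1,rmD), free(left)}, require {robot_in(rmD)}
    → {ball_in(b1,rmD), free(left), robot_in(rmD)}
  through step 3 (drop(b4,rmD,left)): drop {free(left)}, keep {ball_in(b1,rmD), robot_in(rmD)}, require {carry(b4,left), robot_in(rmD)}
    → {ball_in(b1,rmD), carry(b4,left), robot_in(rmD)}
  through step 2 (pick(b4,rmD,left)): drop {carry(b4,left)}, keep {ball_in(b1,rmD), robot_in(rmD)}, require {ball_in(b4,rmD), free(left), robot_in(rmD)}
    → {ball_in(b1,rmD), ball_in(b4,rmD), free(left), robot_in(rmD)}
  through step 1 (drop(b2,rmD,left)): drop {free(left)}, keep {ball_in(b1,rmD), ball_in(b4,rmD), robot_in(rmD)}, require {carry(b2,left), robot_in(rmD)}
    → {ball_in(b1,rmD), ball_in(b4,rmD), carry(b2,left), robot_in(rmD)}

== RESULT ==
["ball_in(b1,rmD)", "ball_in(b4,rmD)", "carry(b2,left)", "robot_in(rmD)"]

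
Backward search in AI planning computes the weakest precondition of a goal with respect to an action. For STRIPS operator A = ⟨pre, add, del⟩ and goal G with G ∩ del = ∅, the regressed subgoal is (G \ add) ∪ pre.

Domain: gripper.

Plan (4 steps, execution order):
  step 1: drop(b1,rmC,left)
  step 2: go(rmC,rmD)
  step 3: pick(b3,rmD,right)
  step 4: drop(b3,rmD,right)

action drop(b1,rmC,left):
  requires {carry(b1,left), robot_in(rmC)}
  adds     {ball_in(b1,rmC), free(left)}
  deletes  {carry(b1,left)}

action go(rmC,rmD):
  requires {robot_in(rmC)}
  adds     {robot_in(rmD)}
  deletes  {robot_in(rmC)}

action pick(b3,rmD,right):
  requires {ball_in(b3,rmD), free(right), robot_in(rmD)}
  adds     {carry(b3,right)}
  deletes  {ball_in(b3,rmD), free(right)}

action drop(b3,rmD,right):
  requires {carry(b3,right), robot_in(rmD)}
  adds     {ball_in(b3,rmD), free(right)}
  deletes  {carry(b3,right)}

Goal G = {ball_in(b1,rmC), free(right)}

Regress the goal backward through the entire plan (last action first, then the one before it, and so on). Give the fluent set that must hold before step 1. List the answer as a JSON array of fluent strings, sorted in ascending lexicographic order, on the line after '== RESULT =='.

Regress step by step:
  through step 4 (drop(b3,rmD,right)): drop {free(right)}, keep {ball_in(b1,rmC)}, require {carry(b3,right), robot_in(rmD)}
    → {ball_in(b1,rmC), carry(b3,right), robot_in(rmD)}
  through step 3 (pick(b3,rmD,right)): drop {carry(b3,right)}, keep {ball_in(b1,rmC), robot_in(rmD)}, require {ball_in(b3,rmD), free(right), robot_in(rmD)}
    → {ball_in(b1,rmC), ball_in(b3,rmD), free(right), robot_in(rmD)}
  through step 2 (go(rmC,rmD)): drop {robot_in(rmD)}, keep {ball_in(b1,rmC), ball_in(b3,rmD), free(right)}, require {robot_in(rmC)}
    → {ball_in(b1,rmC), ball_in(b3,rmD), free(right), robot_in(rmC)}
  through step 1 (drop(b1,rmC,left)): drop {ball_in(b1,rmC)}, keep {ball_in(b3,rmD), free(right), robot_in(rmC)}, require {carry(b1,left), robot_in(rmC)}
    → {ball_in(b3,rmD), carry(b1,left), free(right), robot_in(rmC)}

== RESULT ==
["ball_in(b3,rmD)", "carry(b1,left)", "free(right)", "robot_in(rmC)"]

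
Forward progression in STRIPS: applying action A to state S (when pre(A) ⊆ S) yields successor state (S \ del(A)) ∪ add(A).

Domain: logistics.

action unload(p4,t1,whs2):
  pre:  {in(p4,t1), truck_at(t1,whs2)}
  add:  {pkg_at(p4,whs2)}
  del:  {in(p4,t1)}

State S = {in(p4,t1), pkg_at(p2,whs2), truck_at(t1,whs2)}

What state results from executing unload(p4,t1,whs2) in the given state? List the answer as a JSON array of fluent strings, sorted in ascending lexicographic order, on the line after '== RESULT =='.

Compute (S \ del) ∪ add:
  pre ⊆ S: {in(p4,t1), truck_at(t1,whs2)} ⊆ S  — applicable
  S \ del = {pkg_at(p2,whs2), truck_at(t1,whs2)}
  ∪ add   = {pkg_at(p2,whs2), pkg_at(p4,whs2), truck_at(t1,whs2)}

== RESULT ==
["pkg_at(p2,whs2)", "pkg_at(p4,whs2)", "truck_at(t1,whs2)"]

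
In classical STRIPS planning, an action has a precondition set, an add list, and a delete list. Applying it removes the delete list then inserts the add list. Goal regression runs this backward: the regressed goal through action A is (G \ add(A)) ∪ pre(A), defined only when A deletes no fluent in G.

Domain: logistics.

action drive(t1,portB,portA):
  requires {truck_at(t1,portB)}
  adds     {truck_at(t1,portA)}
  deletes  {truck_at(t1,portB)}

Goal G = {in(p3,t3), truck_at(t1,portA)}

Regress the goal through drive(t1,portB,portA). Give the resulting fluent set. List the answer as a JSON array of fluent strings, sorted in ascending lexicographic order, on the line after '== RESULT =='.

Regress:
  G ∩ del = {}  (empty — regression defined)
  G \ add = {in(p3,t3), truck_at(t1,portA)} \ {truck_at(t1,portA)} = {in(p3,t3)}
  ∪ pre   = {in(p3,t3)} ∪ {truck_at(t1,portB)}
          = {in(p3,t3), truck_at(t1,portB)}

== RESULT ==
["in(p3,t3)", "truck_at(t1,portB)"]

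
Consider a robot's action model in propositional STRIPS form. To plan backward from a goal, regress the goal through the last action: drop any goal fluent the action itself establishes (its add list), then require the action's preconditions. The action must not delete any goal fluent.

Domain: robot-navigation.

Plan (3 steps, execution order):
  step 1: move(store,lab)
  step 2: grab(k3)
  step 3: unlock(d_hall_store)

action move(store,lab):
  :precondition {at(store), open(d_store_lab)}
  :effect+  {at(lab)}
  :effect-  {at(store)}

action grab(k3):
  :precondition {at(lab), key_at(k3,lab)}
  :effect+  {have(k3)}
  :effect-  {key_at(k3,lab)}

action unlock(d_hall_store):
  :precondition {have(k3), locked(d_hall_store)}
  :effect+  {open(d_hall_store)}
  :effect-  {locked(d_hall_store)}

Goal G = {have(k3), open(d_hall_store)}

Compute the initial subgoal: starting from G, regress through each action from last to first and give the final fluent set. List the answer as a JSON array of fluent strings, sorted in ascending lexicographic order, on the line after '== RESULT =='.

Work backward from the goal:
  through step 3 (unlock(d_hall_store)): drop {open(d_hall_store)}, keep {have(k3)}, require {have(k3), locked(d_hall_store)}
    → {have(k3), locked(d_hall_store)}
  through step 2 (grab(k3)): drop {have(k3)}, keep {locked(d_hall_store)}, require {at(lab), key_at(k3,lab)}
    → {at(lab), key_at(k3,lab), locked(d_hall_store)}
  through step 1 (move(store,lab)): drop {at(lab)}, keep {key_at(k3,lab), locked(d_hall_store)}, require {at(store), open(d_store_lab)}
    → {at(store), key_at(k3,lab), locked(d_hall_store), open(d_store_lab)}

== RESULT ==
["at(store)", "key_at(k3,lab)", "locked(d_hall_store)", "open(d_store_lab)"]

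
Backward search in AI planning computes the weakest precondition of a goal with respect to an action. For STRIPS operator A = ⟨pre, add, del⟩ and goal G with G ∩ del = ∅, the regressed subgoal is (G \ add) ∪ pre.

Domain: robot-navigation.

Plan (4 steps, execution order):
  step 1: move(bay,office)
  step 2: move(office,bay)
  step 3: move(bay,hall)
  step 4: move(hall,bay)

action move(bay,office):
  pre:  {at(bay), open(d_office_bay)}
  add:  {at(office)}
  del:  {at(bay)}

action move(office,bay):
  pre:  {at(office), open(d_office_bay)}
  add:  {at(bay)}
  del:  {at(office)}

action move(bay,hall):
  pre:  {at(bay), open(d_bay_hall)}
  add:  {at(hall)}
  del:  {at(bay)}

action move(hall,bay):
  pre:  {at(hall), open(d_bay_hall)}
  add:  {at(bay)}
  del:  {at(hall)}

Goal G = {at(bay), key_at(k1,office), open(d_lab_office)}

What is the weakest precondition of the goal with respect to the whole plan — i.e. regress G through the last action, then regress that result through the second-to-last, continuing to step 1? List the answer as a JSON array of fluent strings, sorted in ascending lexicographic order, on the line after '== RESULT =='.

Work backward from the goal:
  through step 4 (move(hall,bay)): drop {at(bay)}, keep {key_at(k1,office), open(d_lab_office)}, require {at(hall), open(d_bay_hall)}
    → {at(hall), key_at(k1,office), open(d_bay_hall), open(d_lab_office)}
  through step 3 (move(bay,hall)): drop {at(hall)}, keep {key_at(k1,office), open(d_bay_hall), open(d_lab_office)}, require {at(bay), open(d_bay_hall)}
    → {at(bay), key_at(k1,office), open(d_bay_hall), open(d_lab_office)}
  through step 2 (move(office,bay)): drop {at(bay)}, keep {key_at(k1,office), open(d_bay_hall), open(d_lab_office)}, require {at(office), open(d_office_bay)}
    → {at(office), key_at(k1,office), open(d_bay_hall), open(d_lab_office), open(d_office_bay)}
  through step 1 (move(bay,office)): drop {at(office)}, keep {key_at(k1,office), open(d_bay_hall), open(d_lab_office), open(d_office_bay)}, require {at(bay), open(d_office_bay)}
    → {at(bay), key_at(k1,office), open(d_bay_hall), open(d_lab_office), open(d_office_bay)}

== RESULT ==
["at(bay)", "key_at(k1,office)", "open(d_bay_hall)", "open(d_lab_office)", "open(d_office_bay)"]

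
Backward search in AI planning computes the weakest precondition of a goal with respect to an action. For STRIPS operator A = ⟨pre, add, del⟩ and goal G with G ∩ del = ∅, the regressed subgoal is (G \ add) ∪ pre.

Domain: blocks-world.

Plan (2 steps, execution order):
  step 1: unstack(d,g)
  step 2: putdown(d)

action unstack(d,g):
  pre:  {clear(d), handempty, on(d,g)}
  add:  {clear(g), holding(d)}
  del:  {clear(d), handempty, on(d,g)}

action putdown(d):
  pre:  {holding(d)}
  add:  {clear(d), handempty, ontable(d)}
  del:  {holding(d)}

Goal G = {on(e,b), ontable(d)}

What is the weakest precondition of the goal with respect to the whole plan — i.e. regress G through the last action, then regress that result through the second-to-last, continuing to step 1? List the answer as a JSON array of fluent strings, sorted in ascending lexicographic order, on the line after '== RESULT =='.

Work backward from the goal:
  through step 2 (putdown(d)): drop {ontable(d)}, keep {on(e,b)}, require {holding(d)}
    → {holding(d), on(e,b)}
  through step 1 (unstack(d,g)): drop {holding(d)}, keep {on(e,b)}, require {clear(d), handempty, on(d,g)}
    → {clear(d), handempty, on(d,g), on(e,b)}

== RESULT ==
["clear(d)", "handempty", "on(d,g)", "on(e,b)"]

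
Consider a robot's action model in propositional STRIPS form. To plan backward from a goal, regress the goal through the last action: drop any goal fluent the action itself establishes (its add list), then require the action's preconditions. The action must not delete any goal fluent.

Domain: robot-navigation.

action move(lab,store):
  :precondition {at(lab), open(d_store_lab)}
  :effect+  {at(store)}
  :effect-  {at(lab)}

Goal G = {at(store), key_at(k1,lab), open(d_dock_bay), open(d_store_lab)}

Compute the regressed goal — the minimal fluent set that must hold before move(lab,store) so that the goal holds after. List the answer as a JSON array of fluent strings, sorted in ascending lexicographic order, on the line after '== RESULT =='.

Compute (G \ add) ∪ pre:
  G ∩ del = {}  (empty — regression defined)
  G \ add = {at(store), key_at(k1,lab), open(d_dock_bay), open(d_store_lab)} \ {at(store)} = {key_at(k1,lab), open(d_dock_bay), open(d_store_lab)}
  ∪ pre   = {key_at(k1,lab), open(d_dock_bay), open(d_store_lab)} ∪ {at(lab), open(d_store_lab)}
          = {at(lab), key_at(k1,lab), open(d_dock_bay), open(d_store_lab)}

== RESULT ==
["at(lab)", "key_at(k1,lab)", "open(d_dock_bay)", "open(d_store_lab)"]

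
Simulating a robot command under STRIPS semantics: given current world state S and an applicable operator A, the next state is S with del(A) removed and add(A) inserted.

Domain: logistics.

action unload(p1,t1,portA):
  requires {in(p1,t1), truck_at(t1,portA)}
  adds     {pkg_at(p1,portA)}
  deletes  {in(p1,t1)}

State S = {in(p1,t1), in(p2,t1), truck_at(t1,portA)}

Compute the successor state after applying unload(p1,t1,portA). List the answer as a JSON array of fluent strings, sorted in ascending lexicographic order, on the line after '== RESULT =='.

Progress:
  pre ⊆ S: {in(p1,t1), truck_at(t1,portA)} ⊆ S  — applicable
  S \ del = {in(p2,t1), truck_at(t1,portA)}
  ∪ add   = {in(p2,t1), pkg_at(p1,portA), truck_at(t1,portA)}

== RESULT ==
["in(p2,t1)", "pkg_at(p1,portA)", "truck_at(t1,portA)"]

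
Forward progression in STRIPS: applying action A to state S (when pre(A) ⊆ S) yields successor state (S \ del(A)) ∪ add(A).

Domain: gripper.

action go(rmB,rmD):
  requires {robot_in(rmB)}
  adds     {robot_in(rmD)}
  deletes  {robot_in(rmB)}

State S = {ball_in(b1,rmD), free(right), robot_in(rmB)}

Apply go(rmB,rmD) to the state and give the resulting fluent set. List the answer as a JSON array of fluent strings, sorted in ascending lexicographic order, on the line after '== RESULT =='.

Progress:
  pre ⊆ S: {robot_in(rmB)} ⊆ S  — applicable
  S \ del = {ball_in(b1,rmD), free(right)}
  ∪ add   = {ball_in(b1,rmD), free(right), robot_in(rmD)}

== RESULT ==
["ball_in(b1,rmD)", "free(right)", "robot_in(rmD)"]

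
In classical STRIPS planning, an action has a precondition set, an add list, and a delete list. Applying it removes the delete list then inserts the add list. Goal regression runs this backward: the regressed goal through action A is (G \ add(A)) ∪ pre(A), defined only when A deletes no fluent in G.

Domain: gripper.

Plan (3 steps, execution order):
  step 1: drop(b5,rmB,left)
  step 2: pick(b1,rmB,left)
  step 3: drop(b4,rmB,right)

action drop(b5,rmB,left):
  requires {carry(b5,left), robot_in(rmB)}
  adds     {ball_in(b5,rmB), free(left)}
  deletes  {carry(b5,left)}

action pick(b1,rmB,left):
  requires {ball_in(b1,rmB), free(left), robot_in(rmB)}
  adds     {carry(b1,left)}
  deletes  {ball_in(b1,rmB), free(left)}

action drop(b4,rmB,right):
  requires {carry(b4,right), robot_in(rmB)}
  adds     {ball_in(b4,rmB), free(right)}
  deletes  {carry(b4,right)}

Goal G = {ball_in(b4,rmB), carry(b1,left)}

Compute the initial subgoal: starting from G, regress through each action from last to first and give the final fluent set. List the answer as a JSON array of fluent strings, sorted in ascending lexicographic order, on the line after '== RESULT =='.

Regress step by step:
  through step 3 (drop(b4,rmB,right)): drop {ball_in(b4,rmB)}, keep {carry(b1,left)}, require {carry(b4,right), robot_in(rmB)}
    → {carry(b1,left), carry(b4,right), robot_in(rmB)}
  through step 2 (pick(b1,rmB,left)): drop {carry(b1,left)}, keep {carry(b4,right), robot_in(rmB)}, require {ball_in(b1,rmB), free(left), robot_in(rmB)}
    → {ball_in(b1,rmB), carry(b4,right), free(left), robot_in(rmB)}
  through step 1 (drop(b5,rmB,left)): drop {free(left)}, keep {ball_in(b1,rmB), carry(b4,right), robot_in(rmB)}, require {carry(b5,left), robot_in(rmB)}
    → {ball_in(b1,rmB), carry(b4,right), carry(b5,left), robot_in(rmB)}

== RESULT ==
["ball_in(b1,rmB)", "carry(b4,right)", "carry(b5,left)", "robot_in(rmB)"]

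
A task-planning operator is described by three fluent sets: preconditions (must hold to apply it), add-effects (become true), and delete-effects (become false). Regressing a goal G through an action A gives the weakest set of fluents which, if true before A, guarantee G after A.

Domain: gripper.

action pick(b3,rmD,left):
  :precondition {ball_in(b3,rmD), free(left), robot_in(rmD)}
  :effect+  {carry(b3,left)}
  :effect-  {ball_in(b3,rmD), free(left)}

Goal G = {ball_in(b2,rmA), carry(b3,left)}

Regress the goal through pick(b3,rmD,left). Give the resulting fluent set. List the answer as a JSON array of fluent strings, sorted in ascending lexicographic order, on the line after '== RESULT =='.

Compute (G \ add) ∪ pre:
  G ∩ del = {}  (empty — regression defined)
  G \ add = {ball_in(b2,rmA), carry(b3,left)} \ {carry(b3,left)} = {ball_in(b2,rmA)}
  ∪ pre   = {ball_in(b2,rmA)} ∪ {ball_in(b3,rmD), free(left), robot_in(rmD)}
          = {ball_in(b2,rmA), ball_in(b3,rmD), free(left), robot_in(rmD)}

== RESULT ==
["ball_in(b2,rmA)", "ball_in(b3,rmD)", "free(left)", "robot_in(rmD)"]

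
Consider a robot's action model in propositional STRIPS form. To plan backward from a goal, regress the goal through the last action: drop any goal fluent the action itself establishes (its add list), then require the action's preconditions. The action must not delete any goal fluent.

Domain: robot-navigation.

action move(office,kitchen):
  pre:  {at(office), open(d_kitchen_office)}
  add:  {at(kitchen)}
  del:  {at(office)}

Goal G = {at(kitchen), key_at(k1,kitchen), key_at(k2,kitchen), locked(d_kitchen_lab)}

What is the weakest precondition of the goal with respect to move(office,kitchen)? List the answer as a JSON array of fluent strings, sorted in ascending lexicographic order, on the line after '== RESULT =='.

Compute (G \ add) ∪ pre:
  G ∩ del = {}  (empty — regression defined)
  G \ add = {at(kitchen), key_at(k1,kitchen), key_at(k2,kitchen), locked(d_kitchen_lab)} \ {at(kitchen)} = {key_at(k1,kitchen), key_at(k2,kitchen), locked(d_kitchen_lab)}
  ∪ pre   = {key_at(k1,kitchen), key_at(k2,kitchen), locked(d_kitchen_lab)} ∪ {at(office), open(d_kitchen_office)}
          = {at(office), key_at(k1,kitchen), key_at(k2,kitchen), locked(d_kitchen_lab), open(d_kitchen_office)}

== RESULT ==
["at(office)", "key_at(k1,kitchen)", "key_at(k2,kitchen)", "locked(d_kitchen_lab)", "open(d_kitchen_office)"]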